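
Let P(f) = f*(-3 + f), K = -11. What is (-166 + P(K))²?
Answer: 144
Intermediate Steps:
(-166 + P(K))² = (-166 - 11*(-3 - 11))² = (-166 - 11*(-14))² = (-166 + 154)² = (-12)² = 144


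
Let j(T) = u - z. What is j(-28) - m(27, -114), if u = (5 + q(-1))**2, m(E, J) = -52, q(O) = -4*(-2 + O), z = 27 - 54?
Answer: 368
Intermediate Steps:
z = -27
q(O) = 8 - 4*O
u = 289 (u = (5 + (8 - 4*(-1)))**2 = (5 + (8 + 4))**2 = (5 + 12)**2 = 17**2 = 289)
j(T) = 316 (j(T) = 289 - 1*(-27) = 289 + 27 = 316)
j(-28) - m(27, -114) = 316 - 1*(-52) = 316 + 52 = 368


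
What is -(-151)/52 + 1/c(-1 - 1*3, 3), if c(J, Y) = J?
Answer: 69/26 ≈ 2.6538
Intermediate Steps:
-(-151)/52 + 1/c(-1 - 1*3, 3) = -(-151)/52 + 1/(-1 - 1*3) = -(-151)/52 + 1/(-1 - 3) = -1*(-151/52) + 1/(-4) = 151/52 - ¼ = 69/26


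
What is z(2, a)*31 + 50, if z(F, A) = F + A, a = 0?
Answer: 112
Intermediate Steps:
z(F, A) = A + F
z(2, a)*31 + 50 = (0 + 2)*31 + 50 = 2*31 + 50 = 62 + 50 = 112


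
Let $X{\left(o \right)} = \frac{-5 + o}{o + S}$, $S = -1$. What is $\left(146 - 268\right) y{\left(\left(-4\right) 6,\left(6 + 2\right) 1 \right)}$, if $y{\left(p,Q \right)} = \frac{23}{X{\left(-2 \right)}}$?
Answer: $- \frac{8418}{7} \approx -1202.6$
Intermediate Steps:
$X{\left(o \right)} = \frac{-5 + o}{-1 + o}$ ($X{\left(o \right)} = \frac{-5 + o}{o - 1} = \frac{-5 + o}{-1 + o}$)
$y{\left(p,Q \right)} = \frac{69}{7}$ ($y{\left(p,Q \right)} = \frac{23}{\frac{1}{-1 - 2} \left(-5 - 2\right)} = \frac{23}{\frac{1}{-3} \left(-7\right)} = \frac{23}{\left(- \frac{1}{3}\right) \left(-7\right)} = \frac{23}{\frac{7}{3}} = 23 \cdot \frac{3}{7} = \frac{69}{7}$)
$\left(146 - 268\right) y{\left(\left(-4\right) 6,\left(6 + 2\right) 1 \right)} = \left(146 - 268\right) \frac{69}{7} = \left(-122\right) \frac{69}{7} = - \frac{8418}{7}$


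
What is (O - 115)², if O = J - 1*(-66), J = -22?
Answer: 5041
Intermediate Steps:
O = 44 (O = -22 - 1*(-66) = -22 + 66 = 44)
(O - 115)² = (44 - 115)² = (-71)² = 5041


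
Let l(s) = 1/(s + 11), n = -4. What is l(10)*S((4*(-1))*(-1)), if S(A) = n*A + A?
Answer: -4/7 ≈ -0.57143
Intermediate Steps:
l(s) = 1/(11 + s)
S(A) = -3*A (S(A) = -4*A + A = -3*A)
l(10)*S((4*(-1))*(-1)) = (-3*4*(-1)*(-1))/(11 + 10) = (-(-12)*(-1))/21 = (-3*4)/21 = (1/21)*(-12) = -4/7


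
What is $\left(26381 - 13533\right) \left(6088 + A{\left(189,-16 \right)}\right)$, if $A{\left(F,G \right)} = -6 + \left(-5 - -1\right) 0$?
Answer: $78141536$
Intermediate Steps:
$A{\left(F,G \right)} = -6$ ($A{\left(F,G \right)} = -6 + \left(-5 + 1\right) 0 = -6 - 0 = -6 + 0 = -6$)
$\left(26381 - 13533\right) \left(6088 + A{\left(189,-16 \right)}\right) = \left(26381 - 13533\right) \left(6088 - 6\right) = 12848 \cdot 6082 = 78141536$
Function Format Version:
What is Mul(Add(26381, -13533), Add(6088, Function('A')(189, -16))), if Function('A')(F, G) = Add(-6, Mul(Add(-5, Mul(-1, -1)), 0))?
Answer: 78141536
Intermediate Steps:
Function('A')(F, G) = -6 (Function('A')(F, G) = Add(-6, Mul(Add(-5, 1), 0)) = Add(-6, Mul(-4, 0)) = Add(-6, 0) = -6)
Mul(Add(26381, -13533), Add(6088, Function('A')(189, -16))) = Mul(Add(26381, -13533), Add(6088, -6)) = Mul(12848, 6082) = 78141536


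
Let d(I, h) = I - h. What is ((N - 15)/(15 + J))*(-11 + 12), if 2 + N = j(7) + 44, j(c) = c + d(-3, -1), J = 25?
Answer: ⅘ ≈ 0.80000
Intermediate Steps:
j(c) = -2 + c (j(c) = c + (-3 - 1*(-1)) = c + (-3 + 1) = c - 2 = -2 + c)
N = 47 (N = -2 + ((-2 + 7) + 44) = -2 + (5 + 44) = -2 + 49 = 47)
((N - 15)/(15 + J))*(-11 + 12) = ((47 - 15)/(15 + 25))*(-11 + 12) = (32/40)*1 = (32*(1/40))*1 = (⅘)*1 = ⅘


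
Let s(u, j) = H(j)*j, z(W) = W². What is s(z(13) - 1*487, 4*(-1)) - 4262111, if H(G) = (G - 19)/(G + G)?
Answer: -8524245/2 ≈ -4.2621e+6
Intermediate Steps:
H(G) = (-19 + G)/(2*G) (H(G) = (-19 + G)/((2*G)) = (-19 + G)*(1/(2*G)) = (-19 + G)/(2*G))
s(u, j) = -19/2 + j/2 (s(u, j) = ((-19 + j)/(2*j))*j = -19/2 + j/2)
s(z(13) - 1*487, 4*(-1)) - 4262111 = (-19/2 + (4*(-1))/2) - 4262111 = (-19/2 + (½)*(-4)) - 4262111 = (-19/2 - 2) - 4262111 = -23/2 - 4262111 = -8524245/2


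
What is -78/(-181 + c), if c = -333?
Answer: 39/257 ≈ 0.15175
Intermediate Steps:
-78/(-181 + c) = -78/(-181 - 333) = -78/(-514) = -78*(-1/514) = 39/257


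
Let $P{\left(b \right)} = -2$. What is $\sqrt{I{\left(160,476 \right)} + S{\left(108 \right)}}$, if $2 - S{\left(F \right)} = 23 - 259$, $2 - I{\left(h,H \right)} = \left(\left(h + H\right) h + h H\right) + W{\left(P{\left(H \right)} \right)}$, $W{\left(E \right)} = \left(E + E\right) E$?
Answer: $2 i \sqrt{44422} \approx 421.53 i$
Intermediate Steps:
$W{\left(E \right)} = 2 E^{2}$ ($W{\left(E \right)} = 2 E E = 2 E^{2}$)
$I{\left(h,H \right)} = -6 - H h - h \left(H + h\right)$ ($I{\left(h,H \right)} = 2 - \left(\left(\left(h + H\right) h + h H\right) + 2 \left(-2\right)^{2}\right) = 2 - \left(\left(\left(H + h\right) h + H h\right) + 2 \cdot 4\right) = 2 - \left(\left(h \left(H + h\right) + H h\right) + 8\right) = 2 - \left(\left(H h + h \left(H + h\right)\right) + 8\right) = 2 - \left(8 + H h + h \left(H + h\right)\right) = -6 - H h - h \left(H + h\right)$)
$S{\left(F \right)} = 238$ ($S{\left(F \right)} = 2 - \left(23 - 259\right) = 2 - -236 = 2 + 236 = 238$)
$\sqrt{I{\left(160,476 \right)} + S{\left(108 \right)}} = \sqrt{\left(-6 - 160^{2} - 952 \cdot 160\right) + 238} = \sqrt{\left(-6 - 25600 - 152320\right) + 238} = \sqrt{-177926 + 238} = \sqrt{-177688} = 2 i \sqrt{44422}$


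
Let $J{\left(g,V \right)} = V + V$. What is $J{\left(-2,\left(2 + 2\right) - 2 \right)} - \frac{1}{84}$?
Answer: $\frac{335}{84} \approx 3.9881$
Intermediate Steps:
$J{\left(g,V \right)} = 2 V$
$J{\left(-2,\left(2 + 2\right) - 2 \right)} - \frac{1}{84} = 2 \left(\left(2 + 2\right) - 2\right) - \frac{1}{84} = 2 \left(4 - 2\right) - \frac{1}{84} = 2 \cdot 2 - \frac{1}{84} = 4 - \frac{1}{84} = \frac{335}{84}$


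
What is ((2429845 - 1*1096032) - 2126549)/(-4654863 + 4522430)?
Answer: 113248/18919 ≈ 5.9859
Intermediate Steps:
((2429845 - 1*1096032) - 2126549)/(-4654863 + 4522430) = ((2429845 - 1096032) - 2126549)/(-132433) = (1333813 - 2126549)*(-1/132433) = -792736*(-1/132433) = 113248/18919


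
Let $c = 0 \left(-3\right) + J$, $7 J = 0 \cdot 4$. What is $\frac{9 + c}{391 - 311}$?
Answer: $\frac{9}{80} \approx 0.1125$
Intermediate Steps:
$J = 0$ ($J = \frac{0 \cdot 4}{7} = \frac{1}{7} \cdot 0 = 0$)
$c = 0$ ($c = 0 \left(-3\right) + 0 = 0 + 0 = 0$)
$\frac{9 + c}{391 - 311} = \frac{9 + 0}{391 - 311} = \frac{9}{80}$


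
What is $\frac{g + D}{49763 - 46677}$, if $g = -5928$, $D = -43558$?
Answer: $- \frac{24743}{1543} \approx -16.036$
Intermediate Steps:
$\frac{g + D}{49763 - 46677} = \frac{-5928 - 43558}{49763 - 46677} = - \frac{49486}{3086} = \left(-49486\right) \frac{1}{3086} = - \frac{24743}{1543}$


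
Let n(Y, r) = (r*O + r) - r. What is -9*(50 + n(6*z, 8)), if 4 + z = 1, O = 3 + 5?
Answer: -1026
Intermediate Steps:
O = 8
z = -3 (z = -4 + 1 = -3)
n(Y, r) = 8*r (n(Y, r) = (r*8 + r) - r = (8*r + r) - r = 9*r - r = 8*r)
-9*(50 + n(6*z, 8)) = -9*(50 + 8*8) = -9*(50 + 64) = -9*114 = -1026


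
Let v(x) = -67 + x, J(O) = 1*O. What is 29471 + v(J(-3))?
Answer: 29401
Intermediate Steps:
J(O) = O
29471 + v(J(-3)) = 29471 + (-67 - 3) = 29471 - 70 = 29401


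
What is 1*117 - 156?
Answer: -39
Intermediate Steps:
1*117 - 156 = 117 - 156 = -39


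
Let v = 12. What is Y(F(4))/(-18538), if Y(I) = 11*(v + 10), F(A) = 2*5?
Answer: -121/9269 ≈ -0.013054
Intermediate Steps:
F(A) = 10
Y(I) = 242 (Y(I) = 11*(12 + 10) = 11*22 = 242)
Y(F(4))/(-18538) = 242/(-18538) = 242*(-1/18538) = -121/9269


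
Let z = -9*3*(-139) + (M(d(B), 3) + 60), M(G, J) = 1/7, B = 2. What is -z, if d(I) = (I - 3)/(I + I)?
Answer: -26692/7 ≈ -3813.1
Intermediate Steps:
d(I) = (-3 + I)/(2*I) (d(I) = (-3 + I)/((2*I)) = (-3 + I)*(1/(2*I)) = (-3 + I)/(2*I))
M(G, J) = ⅐
z = 26692/7 (z = -9*3*(-139) + (⅐ + 60) = -27*(-139) + 421/7 = 3753 + 421/7 = 26692/7 ≈ 3813.1)
-z = -1*26692/7 = -26692/7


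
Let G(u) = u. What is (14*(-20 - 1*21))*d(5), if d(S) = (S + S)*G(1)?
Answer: -5740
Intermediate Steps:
d(S) = 2*S (d(S) = (S + S)*1 = (2*S)*1 = 2*S)
(14*(-20 - 1*21))*d(5) = (14*(-20 - 1*21))*(2*5) = (14*(-20 - 21))*10 = (14*(-41))*10 = -574*10 = -5740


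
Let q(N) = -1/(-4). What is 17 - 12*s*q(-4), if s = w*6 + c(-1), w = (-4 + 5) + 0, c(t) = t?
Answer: 2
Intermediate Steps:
q(N) = ¼ (q(N) = -1*(-¼) = ¼)
w = 1 (w = 1 + 0 = 1)
s = 5 (s = 1*6 - 1 = 6 - 1 = 5)
17 - 12*s*q(-4) = 17 - 60/4 = 17 - 12*5/4 = 17 - 15 = 2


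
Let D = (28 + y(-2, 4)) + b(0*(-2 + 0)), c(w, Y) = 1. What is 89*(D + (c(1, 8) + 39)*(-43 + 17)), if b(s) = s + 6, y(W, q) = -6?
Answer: -90068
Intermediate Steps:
b(s) = 6 + s
D = 28 (D = (28 - 6) + (6 + 0*(-2 + 0)) = 22 + (6 + 0*(-2)) = 22 + (6 + 0) = 22 + 6 = 28)
89*(D + (c(1, 8) + 39)*(-43 + 17)) = 89*(28 + (1 + 39)*(-43 + 17)) = 89*(28 + 40*(-26)) = 89*(28 - 1040) = 89*(-1012) = -90068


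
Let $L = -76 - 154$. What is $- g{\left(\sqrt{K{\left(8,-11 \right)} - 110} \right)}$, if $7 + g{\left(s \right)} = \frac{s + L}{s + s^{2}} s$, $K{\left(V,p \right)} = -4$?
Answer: $\frac{3 \left(- 79 i + 2 \sqrt{114}\right)}{\sqrt{114} - i} \approx 8.0087 - 21.447 i$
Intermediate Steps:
$L = -230$ ($L = -76 - 154 = -230$)
$g{\left(s \right)} = -7 + \frac{s \left(-230 + s\right)}{s + s^{2}}$ ($g{\left(s \right)} = -7 + \frac{s - 230}{s + s^{2}} s = -7 + \frac{-230 + s}{s + s^{2}} s = -7 + \frac{s \left(-230 + s\right)}{s + s^{2}}$)
$- g{\left(\sqrt{K{\left(8,-11 \right)} - 110} \right)} = - \frac{3 \left(-79 - 2 \sqrt{-4 - 110}\right)}{1 + \sqrt{-4 - 110}} = - \frac{3 \left(-79 - 2 \sqrt{-114}\right)}{1 + \sqrt{-114}} = - \frac{3 \left(-79 - 2 i \sqrt{114}\right)}{1 + i \sqrt{114}}$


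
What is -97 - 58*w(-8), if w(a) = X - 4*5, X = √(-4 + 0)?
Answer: 1063 - 116*I ≈ 1063.0 - 116.0*I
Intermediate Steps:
X = 2*I (X = √(-4) = 2*I ≈ 2.0*I)
w(a) = -20 + 2*I (w(a) = 2*I - 4*5 = 2*I - 20 = -20 + 2*I)
-97 - 58*w(-8) = -97 - 58*(-20 + 2*I) = -97 + (1160 - 116*I) = 1063 - 116*I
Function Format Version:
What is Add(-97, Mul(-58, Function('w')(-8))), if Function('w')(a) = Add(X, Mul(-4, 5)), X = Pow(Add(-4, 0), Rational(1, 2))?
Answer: Add(1063, Mul(-116, I)) ≈ Add(1063.0, Mul(-116.00, I))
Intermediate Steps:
X = Mul(2, I) (X = Pow(-4, Rational(1, 2)) = Mul(2, I) ≈ Mul(2.0000, I))
Function('w')(a) = Add(-20, Mul(2, I)) (Function('w')(a) = Add(Mul(2, I), Mul(-4, 5)) = Add(Mul(2, I), -20) = Add(-20, Mul(2, I)))
Add(-97, Mul(-58, Function('w')(-8))) = Add(-97, Mul(-58, Add(-20, Mul(2, I)))) = Add(-97, Add(1160, Mul(-116, I))) = Add(1063, Mul(-116, I))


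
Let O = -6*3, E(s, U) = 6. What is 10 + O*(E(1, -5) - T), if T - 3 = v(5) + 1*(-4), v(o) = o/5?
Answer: -98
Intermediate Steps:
v(o) = o/5 (v(o) = o*(1/5) = o/5)
O = -18
T = 0 (T = 3 + ((1/5)*5 + 1*(-4)) = 3 + (1 - 4) = 3 - 3 = 0)
10 + O*(E(1, -5) - T) = 10 - 18*(6 - 1*0) = 10 - 18*(6 + 0) = 10 - 18*6 = 10 - 108 = -98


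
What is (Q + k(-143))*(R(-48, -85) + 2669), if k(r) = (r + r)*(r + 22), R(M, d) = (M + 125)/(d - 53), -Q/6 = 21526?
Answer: -17408782375/69 ≈ -2.5230e+8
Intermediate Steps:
Q = -129156 (Q = -6*21526 = -129156)
R(M, d) = (125 + M)/(-53 + d)
k(r) = 2*r*(22 + r) (k(r) = (2*r)*(22 + r) = 2*r*(22 + r))
(Q + k(-143))*(R(-48, -85) + 2669) = (-129156 + 2*(-143)*(22 - 143))*((125 - 48)/(-53 - 85) + 2669) = (-129156 + 2*(-143)*(-121))*(77/(-138) + 2669) = (-129156 + 34606)*(-1/138*77 + 2669) = -94550*(-77/138 + 2669) = -94550*368245/138 = -17408782375/69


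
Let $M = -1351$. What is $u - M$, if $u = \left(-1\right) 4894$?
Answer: $-3543$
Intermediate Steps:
$u = -4894$
$u - M = -4894 - -1351 = -4894 + 1351 = -3543$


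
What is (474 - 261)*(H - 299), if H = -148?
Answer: -95211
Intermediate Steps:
(474 - 261)*(H - 299) = (474 - 261)*(-148 - 299) = 213*(-447) = -95211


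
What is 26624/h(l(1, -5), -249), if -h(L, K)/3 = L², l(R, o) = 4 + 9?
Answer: -2048/39 ≈ -52.513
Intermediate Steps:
l(R, o) = 13
h(L, K) = -3*L²
26624/h(l(1, -5), -249) = 26624/((-3*13²)) = 26624/((-3*169)) = 26624/(-507) = 26624*(-1/507) = -2048/39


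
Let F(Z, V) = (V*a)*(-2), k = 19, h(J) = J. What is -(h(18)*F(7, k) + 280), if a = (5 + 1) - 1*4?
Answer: 1088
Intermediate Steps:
a = 2 (a = 6 - 4 = 2)
F(Z, V) = -4*V (F(Z, V) = (V*2)*(-2) = (2*V)*(-2) = -4*V)
-(h(18)*F(7, k) + 280) = -(18*(-4*19) + 280) = -(18*(-76) + 280) = -(-1368 + 280) = -1*(-1088) = 1088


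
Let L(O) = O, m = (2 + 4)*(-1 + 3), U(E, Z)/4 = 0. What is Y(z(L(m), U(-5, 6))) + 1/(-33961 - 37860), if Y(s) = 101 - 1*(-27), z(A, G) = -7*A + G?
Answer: 9193087/71821 ≈ 128.00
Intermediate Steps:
U(E, Z) = 0 (U(E, Z) = 4*0 = 0)
m = 12 (m = 6*2 = 12)
z(A, G) = G - 7*A
Y(s) = 128 (Y(s) = 101 + 27 = 128)
Y(z(L(m), U(-5, 6))) + 1/(-33961 - 37860) = 128 + 1/(-33961 - 37860) = 128 + 1/(-71821) = 128 - 1/71821 = 9193087/71821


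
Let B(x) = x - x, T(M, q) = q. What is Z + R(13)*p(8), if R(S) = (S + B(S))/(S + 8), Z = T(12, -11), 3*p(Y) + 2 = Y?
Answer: -205/21 ≈ -9.7619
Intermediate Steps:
B(x) = 0
p(Y) = -2/3 + Y/3
Z = -11
R(S) = S/(8 + S) (R(S) = (S + 0)/(S + 8) = S/(8 + S))
Z + R(13)*p(8) = -11 + (13/(8 + 13))*(-2/3 + (1/3)*8) = -11 + (13/21)*(-2/3 + 8/3) = -11 + (13*(1/21))*2 = -11 + (13/21)*2 = -11 + 26/21 = -205/21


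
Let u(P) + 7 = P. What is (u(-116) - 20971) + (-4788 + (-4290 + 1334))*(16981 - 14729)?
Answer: -17460582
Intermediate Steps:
u(P) = -7 + P
(u(-116) - 20971) + (-4788 + (-4290 + 1334))*(16981 - 14729) = ((-7 - 116) - 20971) + (-4788 + (-4290 + 1334))*(16981 - 14729) = (-123 - 20971) + (-4788 - 2956)*2252 = -21094 - 7744*2252 = -21094 - 17439488 = -17460582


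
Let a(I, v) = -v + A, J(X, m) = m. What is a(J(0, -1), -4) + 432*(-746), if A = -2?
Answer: -322270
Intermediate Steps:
a(I, v) = -2 - v (a(I, v) = -v - 2 = -2 - v)
a(J(0, -1), -4) + 432*(-746) = (-2 - 1*(-4)) + 432*(-746) = (-2 + 4) - 322272 = 2 - 322272 = -322270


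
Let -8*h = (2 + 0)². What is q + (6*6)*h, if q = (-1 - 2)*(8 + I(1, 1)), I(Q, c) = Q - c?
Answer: -42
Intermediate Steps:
q = -24 (q = (-1 - 2)*(8 + (1 - 1*1)) = -3*(8 + (1 - 1)) = -3*(8 + 0) = -3*8 = -24)
h = -½ (h = -(2 + 0)²/8 = -⅛*2² = -⅛*4 = -½ ≈ -0.50000)
q + (6*6)*h = -24 + (6*6)*(-½) = -24 + 36*(-½) = -24 - 18 = -42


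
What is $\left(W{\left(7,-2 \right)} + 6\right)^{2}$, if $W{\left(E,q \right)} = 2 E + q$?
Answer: $324$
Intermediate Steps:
$W{\left(E,q \right)} = q + 2 E$
$\left(W{\left(7,-2 \right)} + 6\right)^{2} = \left(\left(-2 + 2 \cdot 7\right) + 6\right)^{2} = \left(\left(-2 + 14\right) + 6\right)^{2} = \left(12 + 6\right)^{2} = 18^{2} = 324$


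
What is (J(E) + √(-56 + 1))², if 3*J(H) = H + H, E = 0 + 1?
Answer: -491/9 + 4*I*√55/3 ≈ -54.556 + 9.8883*I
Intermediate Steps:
E = 1
J(H) = 2*H/3 (J(H) = (H + H)/3 = (2*H)/3 = 2*H/3)
(J(E) + √(-56 + 1))² = ((⅔)*1 + √(-56 + 1))² = (⅔ + √(-55))² = (⅔ + I*√55)²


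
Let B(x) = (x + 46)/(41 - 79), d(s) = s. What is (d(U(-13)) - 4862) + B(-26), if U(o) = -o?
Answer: -92141/19 ≈ -4849.5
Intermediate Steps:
B(x) = -23/19 - x/38 (B(x) = (46 + x)/(-38) = (46 + x)*(-1/38) = -23/19 - x/38)
(d(U(-13)) - 4862) + B(-26) = (-1*(-13) - 4862) + (-23/19 - 1/38*(-26)) = (13 - 4862) + (-23/19 + 13/19) = -4849 - 10/19 = -92141/19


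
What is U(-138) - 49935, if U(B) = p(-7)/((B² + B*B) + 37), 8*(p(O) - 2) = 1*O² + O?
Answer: -7615087471/152500 ≈ -49935.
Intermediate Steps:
p(O) = 2 + O/8 + O²/8 (p(O) = 2 + (1*O² + O)/8 = 2 + (O² + O)/8 = 2 + (O + O²)/8 = 2 + (O/8 + O²/8) = 2 + O/8 + O²/8)
U(B) = 29/(4*(37 + 2*B²)) (U(B) = (2 + (⅛)*(-7) + (⅛)*(-7)²)/((B² + B*B) + 37) = (2 - 7/8 + (⅛)*49)/((B² + B²) + 37) = (2 - 7/8 + 49/8)/(2*B² + 37) = 29/(4*(37 + 2*B²)))
U(-138) - 49935 = 29/(4*(37 + 2*(-138)²)) - 49935 = 29/(4*(37 + 2*19044)) - 49935 = 29/(4*(37 + 38088)) - 49935 = (29/4)/38125 - 49935 = (29/4)*(1/38125) - 49935 = 29/152500 - 49935 = -7615087471/152500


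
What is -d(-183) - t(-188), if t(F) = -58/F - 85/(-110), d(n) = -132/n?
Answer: -56847/31537 ≈ -1.8025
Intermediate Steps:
t(F) = 17/22 - 58/F (t(F) = -58/F - 85*(-1/110) = -58/F + 17/22 = 17/22 - 58/F)
-d(-183) - t(-188) = -(-132)/(-183) - (17/22 - 58/(-188)) = -(-132)*(-1)/183 - (17/22 - 58*(-1/188)) = -1*44/61 - (17/22 + 29/94) = -44/61 - 1*559/517 = -44/61 - 559/517 = -56847/31537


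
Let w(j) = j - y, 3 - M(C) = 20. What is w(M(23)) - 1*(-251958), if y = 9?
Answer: 251932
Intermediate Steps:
M(C) = -17 (M(C) = 3 - 1*20 = 3 - 20 = -17)
w(j) = -9 + j (w(j) = j - 1*9 = j - 9 = -9 + j)
w(M(23)) - 1*(-251958) = (-9 - 17) - 1*(-251958) = -26 + 251958 = 251932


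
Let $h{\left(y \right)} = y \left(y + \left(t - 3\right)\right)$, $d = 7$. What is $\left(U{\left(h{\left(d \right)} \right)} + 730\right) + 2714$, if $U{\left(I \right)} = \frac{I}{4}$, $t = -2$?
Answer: $\frac{6895}{2} \approx 3447.5$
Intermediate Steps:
$h{\left(y \right)} = y \left(-5 + y\right)$ ($h{\left(y \right)} = y \left(y - 5\right) = y \left(-5 + y\right)$)
$U{\left(I \right)} = \frac{I}{4}$ ($U{\left(I \right)} = I \frac{1}{4} = \frac{I}{4}$)
$\left(U{\left(h{\left(d \right)} \right)} + 730\right) + 2714 = \left(\frac{7 \left(-5 + 7\right)}{4} + 730\right) + 2714 = \left(\frac{7 \cdot 2}{4} + 730\right) + 2714 = \left(\frac{1}{4} \cdot 14 + 730\right) + 2714 = \left(\frac{7}{2} + 730\right) + 2714 = \frac{1467}{2} + 2714 = \frac{6895}{2}$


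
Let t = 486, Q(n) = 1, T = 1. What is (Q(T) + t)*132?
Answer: 64284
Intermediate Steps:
(Q(T) + t)*132 = (1 + 486)*132 = 487*132 = 64284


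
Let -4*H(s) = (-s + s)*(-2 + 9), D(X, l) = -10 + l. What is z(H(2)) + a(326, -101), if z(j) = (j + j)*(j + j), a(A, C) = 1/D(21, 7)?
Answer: -1/3 ≈ -0.33333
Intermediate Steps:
H(s) = 0 (H(s) = -(-s + s)*(-2 + 9)/4 = -0*7 = -1/4*0 = 0)
a(A, C) = -1/3 (a(A, C) = 1/(-10 + 7) = 1/(-3) = -1/3)
z(j) = 4*j**2 (z(j) = (2*j)*(2*j) = 4*j**2)
z(H(2)) + a(326, -101) = 4*0**2 - 1/3 = 4*0 - 1/3 = 0 - 1/3 = -1/3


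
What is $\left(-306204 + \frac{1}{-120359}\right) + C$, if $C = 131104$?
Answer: $- \frac{21074860901}{120359} \approx -1.751 \cdot 10^{5}$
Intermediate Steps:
$\left(-306204 + \frac{1}{-120359}\right) + C = \left(-306204 + \frac{1}{-120359}\right) + 131104 = \left(-306204 - \frac{1}{120359}\right) + 131104 = - \frac{36854407237}{120359} + 131104 = - \frac{21074860901}{120359}$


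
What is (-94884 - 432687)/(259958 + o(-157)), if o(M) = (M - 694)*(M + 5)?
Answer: -175857/129770 ≈ -1.3551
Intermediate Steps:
o(M) = (-694 + M)*(5 + M)
(-94884 - 432687)/(259958 + o(-157)) = (-94884 - 432687)/(259958 + (-3470 + (-157)² - 689*(-157))) = -527571/(259958 + (-3470 + 24649 + 108173)) = -527571/(259958 + 129352) = -527571/389310 = -527571*1/389310 = -175857/129770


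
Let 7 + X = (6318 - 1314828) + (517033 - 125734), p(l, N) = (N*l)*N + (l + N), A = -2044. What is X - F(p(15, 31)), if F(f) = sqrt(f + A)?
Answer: -917218 - sqrt(12417) ≈ -9.1733e+5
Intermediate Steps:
p(l, N) = N + l + l*N**2 (p(l, N) = l*N**2 + (N + l) = N + l + l*N**2)
F(f) = sqrt(-2044 + f) (F(f) = sqrt(f - 2044) = sqrt(-2044 + f))
X = -917218 (X = -7 + ((6318 - 1314828) + (517033 - 125734)) = -7 + (-1308510 + 391299) = -7 - 917211 = -917218)
X - F(p(15, 31)) = -917218 - sqrt(-2044 + (31 + 15 + 15*31**2)) = -917218 - sqrt(-2044 + (31 + 15 + 15*961)) = -917218 - sqrt(-2044 + (31 + 15 + 14415)) = -917218 - sqrt(-2044 + 14461) = -917218 - sqrt(12417)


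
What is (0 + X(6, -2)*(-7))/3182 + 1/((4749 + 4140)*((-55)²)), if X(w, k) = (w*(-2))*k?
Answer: -2258693309/42780756975 ≈ -0.052797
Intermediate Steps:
X(w, k) = -2*k*w (X(w, k) = (-2*w)*k = -2*k*w)
(0 + X(6, -2)*(-7))/3182 + 1/((4749 + 4140)*((-55)²)) = (0 - 2*(-2)*6*(-7))/3182 + 1/((4749 + 4140)*((-55)²)) = (0 + 24*(-7))*(1/3182) + 1/(8889*3025) = (0 - 168)*(1/3182) + (1/8889)*(1/3025) = -168*1/3182 + 1/26889225 = -84/1591 + 1/26889225 = -2258693309/42780756975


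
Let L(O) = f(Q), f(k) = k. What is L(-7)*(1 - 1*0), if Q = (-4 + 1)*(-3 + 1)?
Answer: 6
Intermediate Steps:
Q = 6 (Q = -3*(-2) = 6)
L(O) = 6
L(-7)*(1 - 1*0) = 6*(1 - 1*0) = 6*(1 + 0) = 6*1 = 6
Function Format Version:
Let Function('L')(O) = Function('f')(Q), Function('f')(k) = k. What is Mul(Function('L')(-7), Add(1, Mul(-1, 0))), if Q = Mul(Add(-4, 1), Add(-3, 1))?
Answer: 6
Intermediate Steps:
Q = 6 (Q = Mul(-3, -2) = 6)
Function('L')(O) = 6
Mul(Function('L')(-7), Add(1, Mul(-1, 0))) = Mul(6, Add(1, Mul(-1, 0))) = Mul(6, Add(1, 0)) = Mul(6, 1) = 6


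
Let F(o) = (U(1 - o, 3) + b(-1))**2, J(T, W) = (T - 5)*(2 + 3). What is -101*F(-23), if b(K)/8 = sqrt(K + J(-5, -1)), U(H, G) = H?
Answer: 271488 - 38784*I*sqrt(51) ≈ 2.7149e+5 - 2.7697e+5*I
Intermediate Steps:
J(T, W) = -25 + 5*T (J(T, W) = (-5 + T)*5 = -25 + 5*T)
b(K) = 8*sqrt(-50 + K) (b(K) = 8*sqrt(K + (-25 + 5*(-5))) = 8*sqrt(K + (-25 - 25)) = 8*sqrt(K - 50) = 8*sqrt(-50 + K))
F(o) = (1 - o + 8*I*sqrt(51))**2 (F(o) = ((1 - o) + 8*sqrt(-50 - 1))**2 = ((1 - o) + 8*sqrt(-51))**2 = ((1 - o) + 8*(I*sqrt(51)))**2 = ((1 - o) + 8*I*sqrt(51))**2 = (1 - o + 8*I*sqrt(51))**2)
-101*F(-23) = -101*(1 - 1*(-23) + 8*I*sqrt(51))**2 = -101*(1 + 23 + 8*I*sqrt(51))**2 = -101*(24 + 8*I*sqrt(51))**2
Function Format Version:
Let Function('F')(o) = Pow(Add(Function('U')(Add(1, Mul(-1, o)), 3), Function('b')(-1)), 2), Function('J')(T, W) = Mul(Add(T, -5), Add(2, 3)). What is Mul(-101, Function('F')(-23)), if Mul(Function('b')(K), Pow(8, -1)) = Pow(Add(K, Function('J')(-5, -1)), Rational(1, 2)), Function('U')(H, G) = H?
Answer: Add(271488, Mul(-38784, I, Pow(51, Rational(1, 2)))) ≈ Add(2.7149e+5, Mul(-2.7697e+5, I))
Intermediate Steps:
Function('J')(T, W) = Add(-25, Mul(5, T)) (Function('J')(T, W) = Mul(Add(-5, T), 5) = Add(-25, Mul(5, T)))
Function('b')(K) = Mul(8, Pow(Add(-50, K), Rational(1, 2))) (Function('b')(K) = Mul(8, Pow(Add(K, Add(-25, Mul(5, -5))), Rational(1, 2))) = Mul(8, Pow(Add(K, Add(-25, -25)), Rational(1, 2))) = Mul(8, Pow(Add(K, -50), Rational(1, 2))) = Mul(8, Pow(Add(-50, K), Rational(1, 2))))
Function('F')(o) = Pow(Add(1, Mul(-1, o), Mul(8, I, Pow(51, Rational(1, 2)))), 2) (Function('F')(o) = Pow(Add(Add(1, Mul(-1, o)), Mul(8, Pow(Add(-50, -1), Rational(1, 2)))), 2) = Pow(Add(Add(1, Mul(-1, o)), Mul(8, Pow(-51, Rational(1, 2)))), 2) = Pow(Add(Add(1, Mul(-1, o)), Mul(8, Mul(I, Pow(51, Rational(1, 2))))), 2) = Pow(Add(Add(1, Mul(-1, o)), Mul(8, I, Pow(51, Rational(1, 2)))), 2) = Pow(Add(1, Mul(-1, o), Mul(8, I, Pow(51, Rational(1, 2)))), 2))
Mul(-101, Function('F')(-23)) = Mul(-101, Pow(Add(1, Mul(-1, -23), Mul(8, I, Pow(51, Rational(1, 2)))), 2)) = Mul(-101, Pow(Add(1, 23, Mul(8, I, Pow(51, Rational(1, 2)))), 2)) = Mul(-101, Pow(Add(24, Mul(8, I, Pow(51, Rational(1, 2)))), 2))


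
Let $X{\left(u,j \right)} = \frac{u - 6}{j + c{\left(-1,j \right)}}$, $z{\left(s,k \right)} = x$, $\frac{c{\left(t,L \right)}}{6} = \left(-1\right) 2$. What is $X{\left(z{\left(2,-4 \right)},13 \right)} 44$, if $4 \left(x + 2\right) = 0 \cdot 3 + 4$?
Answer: $-308$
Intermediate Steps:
$c{\left(t,L \right)} = -12$ ($c{\left(t,L \right)} = 6 \left(\left(-1\right) 2\right) = 6 \left(-2\right) = -12$)
$x = -1$ ($x = -2 + \frac{0 \cdot 3 + 4}{4} = -2 + \frac{0 + 4}{4} = -2 + \frac{1}{4} \cdot 4 = -2 + 1 = -1$)
$z{\left(s,k \right)} = -1$
$X{\left(u,j \right)} = \frac{-6 + u}{-12 + j}$ ($X{\left(u,j \right)} = \frac{u - 6}{j - 12} = \frac{-6 + u}{-12 + j}$)
$X{\left(z{\left(2,-4 \right)},13 \right)} 44 = \frac{-6 - 1}{-12 + 13} \cdot 44 = 1^{-1} \left(-7\right) 44 = 1 \left(-7\right) 44 = \left(-7\right) 44 = -308$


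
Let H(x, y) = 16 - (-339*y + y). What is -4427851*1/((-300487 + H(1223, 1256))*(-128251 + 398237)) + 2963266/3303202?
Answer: 49617988831499415/55318151122076402 ≈ 0.89696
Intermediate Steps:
H(x, y) = 16 + 338*y (H(x, y) = 16 - (-338)*y = 16 + 338*y)
-4427851*1/((-300487 + H(1223, 1256))*(-128251 + 398237)) + 2963266/3303202 = -4427851*1/((-300487 + (16 + 338*1256))*(-128251 + 398237)) + 2963266/3303202 = -4427851*1/(269986*(-300487 + (16 + 424528))) + 2963266*(1/3303202) = -4427851*1/(269986*(-300487 + 424544)) + 1481633/1651601 = -4427851/(124057*269986) + 1481633/1651601 = -4427851/33493653202 + 1481633/1651601 = 49617988831499415/55318151122076402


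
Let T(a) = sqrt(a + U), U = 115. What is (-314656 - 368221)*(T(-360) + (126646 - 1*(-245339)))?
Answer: -254020000845 - 4780139*I*sqrt(5) ≈ -2.5402e+11 - 1.0689e+7*I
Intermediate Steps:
T(a) = sqrt(115 + a) (T(a) = sqrt(a + 115) = sqrt(115 + a))
(-314656 - 368221)*(T(-360) + (126646 - 1*(-245339))) = (-314656 - 368221)*(sqrt(115 - 360) + (126646 - 1*(-245339))) = -682877*(sqrt(-245) + (126646 + 245339)) = -682877*(7*I*sqrt(5) + 371985) = -682877*(371985 + 7*I*sqrt(5)) = -254020000845 - 4780139*I*sqrt(5)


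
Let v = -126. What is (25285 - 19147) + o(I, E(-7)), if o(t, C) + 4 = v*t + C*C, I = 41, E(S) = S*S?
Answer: 3369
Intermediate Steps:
E(S) = S²
o(t, C) = -4 + C² - 126*t (o(t, C) = -4 + (-126*t + C*C) = -4 + (-126*t + C²) = -4 + (C² - 126*t) = -4 + C² - 126*t)
(25285 - 19147) + o(I, E(-7)) = (25285 - 19147) + (-4 + ((-7)²)² - 126*41) = 6138 + (-4 + 49² - 5166) = 6138 + (-4 + 2401 - 5166) = 6138 - 2769 = 3369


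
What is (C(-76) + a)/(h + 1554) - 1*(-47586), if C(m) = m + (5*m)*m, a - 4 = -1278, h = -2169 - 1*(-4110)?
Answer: 33268120/699 ≈ 47594.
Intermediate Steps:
h = 1941 (h = -2169 + 4110 = 1941)
a = -1274 (a = 4 - 1278 = -1274)
C(m) = m + 5*m**2
(C(-76) + a)/(h + 1554) - 1*(-47586) = (-76*(1 + 5*(-76)) - 1274)/(1941 + 1554) - 1*(-47586) = (-76*(1 - 380) - 1274)/3495 + 47586 = (-76*(-379) - 1274)*(1/3495) + 47586 = (28804 - 1274)*(1/3495) + 47586 = 27530*(1/3495) + 47586 = 5506/699 + 47586 = 33268120/699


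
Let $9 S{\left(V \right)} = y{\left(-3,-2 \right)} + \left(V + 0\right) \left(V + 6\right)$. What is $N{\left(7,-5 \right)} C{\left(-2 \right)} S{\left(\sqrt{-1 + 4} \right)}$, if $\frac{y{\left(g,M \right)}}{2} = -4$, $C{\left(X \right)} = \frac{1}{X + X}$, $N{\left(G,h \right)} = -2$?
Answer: $- \frac{5}{18} + \frac{\sqrt{3}}{3} \approx 0.29957$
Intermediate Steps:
$C{\left(X \right)} = \frac{1}{2 X}$
$y{\left(g,M \right)} = -8$ ($y{\left(g,M \right)} = 2 \left(-4\right) = -8$)
$S{\left(V \right)} = - \frac{8}{9} + \frac{V \left(6 + V\right)}{9}$ ($S{\left(V \right)} = \frac{-8 + \left(V + 0\right) \left(V + 6\right)}{9} = \frac{-8 + V \left(6 + V\right)}{9} = - \frac{8}{9} + \frac{V \left(6 + V\right)}{9}$)
$N{\left(7,-5 \right)} C{\left(-2 \right)} S{\left(\sqrt{-1 + 4} \right)} = - 2 \frac{1}{2 \left(-2\right)} \left(- \frac{8}{9} + \frac{\left(\sqrt{-1 + 4}\right)^{2}}{9} + \frac{2 \sqrt{-1 + 4}}{3}\right) = - 2 \cdot \frac{1}{2} \left(- \frac{1}{2}\right) \left(- \frac{8}{9} + \frac{\left(\sqrt{3}\right)^{2}}{9} + \frac{2 \sqrt{3}}{3}\right) = \left(-2\right) \left(- \frac{1}{4}\right) \left(- \frac{8}{9} + \frac{1}{9} \cdot 3 + \frac{2 \sqrt{3}}{3}\right) = \frac{- \frac{8}{9} + \frac{1}{3} + \frac{2 \sqrt{3}}{3}}{2} = \frac{- \frac{5}{9} + \frac{2 \sqrt{3}}{3}}{2} = - \frac{5}{18} + \frac{\sqrt{3}}{3}$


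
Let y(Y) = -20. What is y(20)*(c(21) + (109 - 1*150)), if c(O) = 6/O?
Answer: 5700/7 ≈ 814.29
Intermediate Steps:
y(20)*(c(21) + (109 - 1*150)) = -20*(6/21 + (109 - 1*150)) = -20*(6*(1/21) + (109 - 150)) = -20*(2/7 - 41) = -20*(-285/7) = 5700/7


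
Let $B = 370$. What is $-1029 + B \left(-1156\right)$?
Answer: $-428749$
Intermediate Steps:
$-1029 + B \left(-1156\right) = -1029 + 370 \left(-1156\right) = -1029 - 427720 = -428749$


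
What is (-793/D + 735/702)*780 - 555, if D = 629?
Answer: -1361855/1887 ≈ -721.70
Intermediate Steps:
(-793/D + 735/702)*780 - 555 = (-793/629 + 735/702)*780 - 555 = (-793*1/629 + 735*(1/702))*780 - 555 = (-793/629 + 245/234)*780 - 555 = -31457/147186*780 - 555 = -314570/1887 - 555 = -1361855/1887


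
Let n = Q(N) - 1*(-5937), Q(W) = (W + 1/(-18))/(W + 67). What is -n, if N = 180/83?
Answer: -613520863/103338 ≈ -5937.0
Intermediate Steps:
N = 180/83 (N = 180*(1/83) = 180/83 ≈ 2.1687)
Q(W) = (-1/18 + W)/(67 + W) (Q(W) = (W - 1/18)/(67 + W) = (-1/18 + W)/(67 + W))
n = 613520863/103338 (n = (-1/18 + 180/83)/(67 + 180/83) - 1*(-5937) = (3157/1494)/(5741/83) + 5937 = (83/5741)*(3157/1494) + 5937 = 3157/103338 + 5937 = 613520863/103338 ≈ 5937.0)
-n = -1*613520863/103338 = -613520863/103338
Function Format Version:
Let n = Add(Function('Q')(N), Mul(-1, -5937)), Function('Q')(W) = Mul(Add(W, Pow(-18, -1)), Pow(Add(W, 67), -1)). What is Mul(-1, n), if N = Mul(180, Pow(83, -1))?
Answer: Rational(-613520863, 103338) ≈ -5937.0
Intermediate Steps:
N = Rational(180, 83) (N = Mul(180, Rational(1, 83)) = Rational(180, 83) ≈ 2.1687)
Function('Q')(W) = Mul(Pow(Add(67, W), -1), Add(Rational(-1, 18), W)) (Function('Q')(W) = Mul(Add(W, Rational(-1, 18)), Pow(Add(67, W), -1)) = Mul(Add(Rational(-1, 18), W), Pow(Add(67, W), -1)) = Mul(Pow(Add(67, W), -1), Add(Rational(-1, 18), W)))
n = Rational(613520863, 103338) (n = Add(Mul(Pow(Add(67, Rational(180, 83)), -1), Add(Rational(-1, 18), Rational(180, 83))), Mul(-1, -5937)) = Add(Mul(Pow(Rational(5741, 83), -1), Rational(3157, 1494)), 5937) = Add(Mul(Rational(83, 5741), Rational(3157, 1494)), 5937) = Add(Rational(3157, 103338), 5937) = Rational(613520863, 103338) ≈ 5937.0)
Mul(-1, n) = Mul(-1, Rational(613520863, 103338)) = Rational(-613520863, 103338)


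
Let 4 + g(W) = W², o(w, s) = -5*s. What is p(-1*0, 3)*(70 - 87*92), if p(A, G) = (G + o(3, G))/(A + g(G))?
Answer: 95208/5 ≈ 19042.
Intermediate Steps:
g(W) = -4 + W²
p(A, G) = -4*G/(-4 + A + G²) (p(A, G) = (G - 5*G)/(A + (-4 + G²)) = (-4*G)/(-4 + A + G²) = -4*G/(-4 + A + G²))
p(-1*0, 3)*(70 - 87*92) = (-4*3/(-4 - 1*0 + 3²))*(70 - 87*92) = (-4*3/(-4 + 0 + 9))*(70 - 8004) = -4*3/5*(-7934) = -4*3*⅕*(-7934) = -12/5*(-7934) = 95208/5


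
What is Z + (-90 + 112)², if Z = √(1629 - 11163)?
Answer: 484 + I*√9534 ≈ 484.0 + 97.642*I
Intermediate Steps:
Z = I*√9534 (Z = √(-9534) = I*√9534 ≈ 97.642*I)
Z + (-90 + 112)² = I*√9534 + (-90 + 112)² = I*√9534 + 22² = I*√9534 + 484 = 484 + I*√9534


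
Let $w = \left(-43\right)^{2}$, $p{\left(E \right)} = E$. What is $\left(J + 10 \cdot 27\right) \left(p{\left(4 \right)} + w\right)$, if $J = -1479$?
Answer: $-2240277$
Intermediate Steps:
$w = 1849$
$\left(J + 10 \cdot 27\right) \left(p{\left(4 \right)} + w\right) = \left(-1479 + 10 \cdot 27\right) \left(4 + 1849\right) = \left(-1479 + 270\right) 1853 = \left(-1209\right) 1853 = -2240277$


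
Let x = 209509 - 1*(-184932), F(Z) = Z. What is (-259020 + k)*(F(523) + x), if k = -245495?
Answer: -199265262460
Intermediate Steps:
x = 394441 (x = 209509 + 184932 = 394441)
(-259020 + k)*(F(523) + x) = (-259020 - 245495)*(523 + 394441) = -504515*394964 = -199265262460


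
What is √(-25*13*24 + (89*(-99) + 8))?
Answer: I*√16603 ≈ 128.85*I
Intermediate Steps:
√(-25*13*24 + (89*(-99) + 8)) = √(-325*24 + (-8811 + 8)) = √(-7800 - 8803) = √(-16603) = I*√16603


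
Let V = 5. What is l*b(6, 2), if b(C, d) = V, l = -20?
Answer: -100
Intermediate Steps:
b(C, d) = 5
l*b(6, 2) = -20*5 = -100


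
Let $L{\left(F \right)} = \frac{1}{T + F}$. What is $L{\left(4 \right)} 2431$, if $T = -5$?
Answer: $-2431$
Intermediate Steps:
$L{\left(F \right)} = \frac{1}{-5 + F}$
$L{\left(4 \right)} 2431 = \frac{1}{-5 + 4} \cdot 2431 = \frac{1}{-1} \cdot 2431 = \left(-1\right) 2431 = -2431$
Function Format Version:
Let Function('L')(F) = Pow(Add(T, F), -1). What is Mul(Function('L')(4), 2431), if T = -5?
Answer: -2431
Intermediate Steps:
Function('L')(F) = Pow(Add(-5, F), -1)
Mul(Function('L')(4), 2431) = Mul(Pow(Add(-5, 4), -1), 2431) = Mul(Pow(-1, -1), 2431) = Mul(-1, 2431) = -2431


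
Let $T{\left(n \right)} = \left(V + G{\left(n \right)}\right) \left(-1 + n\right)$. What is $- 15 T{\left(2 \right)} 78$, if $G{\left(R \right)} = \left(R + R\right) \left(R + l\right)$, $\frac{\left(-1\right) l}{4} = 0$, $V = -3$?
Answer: $-5850$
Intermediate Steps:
$l = 0$ ($l = \left(-4\right) 0 = 0$)
$G{\left(R \right)} = 2 R^{2}$ ($G{\left(R \right)} = \left(R + R\right) \left(R + 0\right) = 2 R R = 2 R^{2}$)
$T{\left(n \right)} = \left(-1 + n\right) \left(-3 + 2 n^{2}\right)$ ($T{\left(n \right)} = \left(-3 + 2 n^{2}\right) \left(-1 + n\right) = \left(-1 + n\right) \left(-3 + 2 n^{2}\right)$)
$- 15 T{\left(2 \right)} 78 = - 15 \left(3 - 6 - 2 \cdot 2^{2} + 2 \cdot 2^{3}\right) 78 = - 15 \left(3 - 6 - 8 + 2 \cdot 8\right) 78 = - 15 \left(3 - 6 - 8 + 16\right) 78 = \left(-15\right) 5 \cdot 78 = \left(-75\right) 78 = -5850$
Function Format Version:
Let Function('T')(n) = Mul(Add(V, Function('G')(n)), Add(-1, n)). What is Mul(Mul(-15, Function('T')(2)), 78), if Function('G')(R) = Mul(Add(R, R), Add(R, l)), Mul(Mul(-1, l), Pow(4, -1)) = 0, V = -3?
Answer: -5850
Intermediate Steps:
l = 0 (l = Mul(-4, 0) = 0)
Function('G')(R) = Mul(2, Pow(R, 2)) (Function('G')(R) = Mul(Add(R, R), Add(R, 0)) = Mul(Mul(2, R), R) = Mul(2, Pow(R, 2)))
Function('T')(n) = Mul(Add(-1, n), Add(-3, Mul(2, Pow(n, 2)))) (Function('T')(n) = Mul(Add(-3, Mul(2, Pow(n, 2))), Add(-1, n)) = Mul(Add(-1, n), Add(-3, Mul(2, Pow(n, 2)))))
Mul(Mul(-15, Function('T')(2)), 78) = Mul(Mul(-15, Add(3, Mul(-3, 2), Mul(-2, Pow(2, 2)), Mul(2, Pow(2, 3)))), 78) = Mul(Mul(-15, Add(3, -6, Mul(-2, 4), Mul(2, 8))), 78) = Mul(Mul(-15, Add(3, -6, -8, 16)), 78) = Mul(Mul(-15, 5), 78) = Mul(-75, 78) = -5850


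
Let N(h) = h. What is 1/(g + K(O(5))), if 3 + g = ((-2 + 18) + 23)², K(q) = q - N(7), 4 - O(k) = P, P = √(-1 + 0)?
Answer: 1515/2295226 + I/2295226 ≈ 0.00066007 + 4.3569e-7*I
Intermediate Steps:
P = I (P = √(-1) = I ≈ 1.0*I)
O(k) = 4 - I
K(q) = -7 + q (K(q) = q - 1*7 = q - 7 = -7 + q)
g = 1518 (g = -3 + ((-2 + 18) + 23)² = -3 + (16 + 23)² = -3 + 39² = -3 + 1521 = 1518)
1/(g + K(O(5))) = 1/(1518 + (-7 + (4 - I))) = 1/(1518 + (-3 - I)) = 1/(1515 - I) = (1515 + I)/2295226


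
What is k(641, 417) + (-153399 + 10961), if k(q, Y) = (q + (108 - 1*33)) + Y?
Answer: -141305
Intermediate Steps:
k(q, Y) = 75 + Y + q (k(q, Y) = (q + (108 - 33)) + Y = (q + 75) + Y = (75 + q) + Y = 75 + Y + q)
k(641, 417) + (-153399 + 10961) = (75 + 417 + 641) + (-153399 + 10961) = 1133 - 142438 = -141305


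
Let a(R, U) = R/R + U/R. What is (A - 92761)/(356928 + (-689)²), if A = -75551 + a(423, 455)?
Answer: -5476546/27060579 ≈ -0.20238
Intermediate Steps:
a(R, U) = 1 + U/R
A = -31957195/423 (A = -75551 + (423 + 455)/423 = -75551 + (1/423)*878 = -75551 + 878/423 = -31957195/423 ≈ -75549.)
(A - 92761)/(356928 + (-689)²) = (-31957195/423 - 92761)/(356928 + (-689)²) = -71195098/(423*(356928 + 474721)) = -71195098/423/831649 = -71195098/423*1/831649 = -5476546/27060579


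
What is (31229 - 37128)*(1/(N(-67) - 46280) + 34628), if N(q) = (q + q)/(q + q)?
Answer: -9453437795689/46279 ≈ -2.0427e+8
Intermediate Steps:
N(q) = 1 (N(q) = (2*q)/((2*q)) = (2*q)*(1/(2*q)) = 1)
(31229 - 37128)*(1/(N(-67) - 46280) + 34628) = (31229 - 37128)*(1/(1 - 46280) + 34628) = -5899*(1/(-46279) + 34628) = -5899*(-1/46279 + 34628) = -5899*1602549211/46279 = -9453437795689/46279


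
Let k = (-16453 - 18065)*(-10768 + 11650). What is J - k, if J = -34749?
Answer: 30410127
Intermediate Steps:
k = -30444876 (k = -34518*882 = -30444876)
J - k = -34749 - 1*(-30444876) = -34749 + 30444876 = 30410127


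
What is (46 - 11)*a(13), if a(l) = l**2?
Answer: 5915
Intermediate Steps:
(46 - 11)*a(13) = (46 - 11)*13**2 = 35*169 = 5915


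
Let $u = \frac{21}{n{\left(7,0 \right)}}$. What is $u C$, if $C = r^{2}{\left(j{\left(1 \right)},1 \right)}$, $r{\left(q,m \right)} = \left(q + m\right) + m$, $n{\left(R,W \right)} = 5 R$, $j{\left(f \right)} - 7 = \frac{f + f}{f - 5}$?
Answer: $\frac{867}{20} \approx 43.35$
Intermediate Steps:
$j{\left(f \right)} = 7 + \frac{2 f}{-5 + f}$ ($j{\left(f \right)} = 7 + \frac{f + f}{f - 5} = 7 + \frac{2 f}{-5 + f}$)
$r{\left(q,m \right)} = q + 2 m$ ($r{\left(q,m \right)} = \left(m + q\right) + m = q + 2 m$)
$C = \frac{289}{4}$ ($C = \left(\frac{-35 + 9 \cdot 1}{-5 + 1} + 2 \cdot 1\right)^{2} = \left(\frac{-35 + 9}{-4} + 2\right)^{2} = \left(\left(- \frac{1}{4}\right) \left(-26\right) + 2\right)^{2} = \left(\frac{13}{2} + 2\right)^{2} = \left(\frac{17}{2}\right)^{2} = \frac{289}{4} \approx 72.25$)
$u = \frac{3}{5}$ ($u = \frac{21}{5 \cdot 7} = \frac{21}{35} = 21 \cdot \frac{1}{35} = \frac{3}{5} \approx 0.6$)
$u C = \frac{3}{5} \cdot \frac{289}{4} = \frac{867}{20}$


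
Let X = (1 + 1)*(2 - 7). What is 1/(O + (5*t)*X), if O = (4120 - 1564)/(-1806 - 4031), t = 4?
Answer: -5837/1169956 ≈ -0.0049891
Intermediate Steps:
X = -10 (X = 2*(-5) = -10)
O = -2556/5837 (O = 2556/(-5837) = 2556*(-1/5837) = -2556/5837 ≈ -0.43790)
1/(O + (5*t)*X) = 1/(-2556/5837 + (5*4)*(-10)) = 1/(-2556/5837 + 20*(-10)) = 1/(-2556/5837 - 200) = 1/(-1169956/5837) = -5837/1169956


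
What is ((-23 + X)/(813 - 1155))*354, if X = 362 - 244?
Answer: -295/3 ≈ -98.333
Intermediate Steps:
X = 118
((-23 + X)/(813 - 1155))*354 = ((-23 + 118)/(813 - 1155))*354 = (95/(-342))*354 = (95*(-1/342))*354 = -5/18*354 = -295/3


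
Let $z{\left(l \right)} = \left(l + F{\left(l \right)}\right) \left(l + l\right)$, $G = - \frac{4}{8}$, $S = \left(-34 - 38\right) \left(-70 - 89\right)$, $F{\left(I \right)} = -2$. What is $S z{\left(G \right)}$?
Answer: $28620$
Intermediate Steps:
$S = 11448$ ($S = \left(-72\right) \left(-159\right) = 11448$)
$G = - \frac{1}{2}$ ($G = \left(-4\right) \frac{1}{8} = - \frac{1}{2} \approx -0.5$)
$z{\left(l \right)} = 2 l \left(-2 + l\right)$ ($z{\left(l \right)} = \left(l - 2\right) \left(l + l\right) = \left(-2 + l\right) 2 l = 2 l \left(-2 + l\right)$)
$S z{\left(G \right)} = 11448 \cdot 2 \left(- \frac{1}{2}\right) \left(-2 - \frac{1}{2}\right) = 11448 \cdot 2 \left(- \frac{1}{2}\right) \left(- \frac{5}{2}\right) = 11448 \cdot \frac{5}{2} = 28620$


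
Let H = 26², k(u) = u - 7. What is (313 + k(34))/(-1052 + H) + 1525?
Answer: 143265/94 ≈ 1524.1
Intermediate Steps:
k(u) = -7 + u
H = 676
(313 + k(34))/(-1052 + H) + 1525 = (313 + (-7 + 34))/(-1052 + 676) + 1525 = (313 + 27)/(-376) + 1525 = 340*(-1/376) + 1525 = -85/94 + 1525 = 143265/94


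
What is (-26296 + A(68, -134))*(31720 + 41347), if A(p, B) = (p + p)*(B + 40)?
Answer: -2855458360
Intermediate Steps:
A(p, B) = 2*p*(40 + B) (A(p, B) = (2*p)*(40 + B) = 2*p*(40 + B))
(-26296 + A(68, -134))*(31720 + 41347) = (-26296 + 2*68*(40 - 134))*(31720 + 41347) = (-26296 + 2*68*(-94))*73067 = (-26296 - 12784)*73067 = -39080*73067 = -2855458360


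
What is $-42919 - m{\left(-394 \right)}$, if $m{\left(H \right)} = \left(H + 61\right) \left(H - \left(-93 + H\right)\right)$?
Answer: $-11950$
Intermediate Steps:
$m{\left(H \right)} = 5673 + 93 H$ ($m{\left(H \right)} = \left(61 + H\right) 93 = 5673 + 93 H$)
$-42919 - m{\left(-394 \right)} = -42919 - \left(5673 + 93 \left(-394\right)\right) = -42919 - \left(5673 - 36642\right) = -42919 - -30969 = -42919 + 30969 = -11950$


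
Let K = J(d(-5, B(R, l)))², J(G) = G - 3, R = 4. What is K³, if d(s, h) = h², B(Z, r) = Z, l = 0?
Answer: 4826809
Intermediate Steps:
J(G) = -3 + G
K = 169 (K = (-3 + 4²)² = (-3 + 16)² = 13² = 169)
K³ = 169³ = 4826809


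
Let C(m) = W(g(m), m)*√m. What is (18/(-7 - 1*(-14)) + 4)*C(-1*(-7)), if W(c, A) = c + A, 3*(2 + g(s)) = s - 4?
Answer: 276*√7/7 ≈ 104.32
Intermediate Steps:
g(s) = -10/3 + s/3 (g(s) = -2 + (s - 4)/3 = -2 + (-4 + s)/3 = -2 + (-4/3 + s/3) = -10/3 + s/3)
W(c, A) = A + c
C(m) = √m*(-10/3 + 4*m/3) (C(m) = (m + (-10/3 + m/3))*√m = (-10/3 + 4*m/3)*√m = √m*(-10/3 + 4*m/3))
(18/(-7 - 1*(-14)) + 4)*C(-1*(-7)) = (18/(-7 - 1*(-14)) + 4)*(2*√(-1*(-7))*(-5 + 2*(-1*(-7)))/3) = (18/(-7 + 14) + 4)*(2*√7*(-5 + 2*7)/3) = (18/7 + 4)*(2*√7*(-5 + 14)/3) = (18*(⅐) + 4)*((⅔)*√7*9) = (18/7 + 4)*(6*√7) = 46*(6*√7)/7 = 276*√7/7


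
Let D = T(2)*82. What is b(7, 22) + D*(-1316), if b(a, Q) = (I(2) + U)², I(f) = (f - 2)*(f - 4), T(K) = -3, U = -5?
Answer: 323761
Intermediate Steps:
I(f) = (-4 + f)*(-2 + f) (I(f) = (-2 + f)*(-4 + f) = (-4 + f)*(-2 + f))
b(a, Q) = 25 (b(a, Q) = ((8 + 2² - 6*2) - 5)² = ((8 + 4 - 12) - 5)² = (0 - 5)² = (-5)² = 25)
D = -246 (D = -3*82 = -246)
b(7, 22) + D*(-1316) = 25 - 246*(-1316) = 25 + 323736 = 323761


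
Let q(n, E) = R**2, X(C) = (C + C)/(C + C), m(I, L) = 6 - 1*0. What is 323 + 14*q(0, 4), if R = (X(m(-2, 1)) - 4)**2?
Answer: 1457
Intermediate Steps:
m(I, L) = 6 (m(I, L) = 6 + 0 = 6)
X(C) = 1 (X(C) = (2*C)/((2*C)) = (2*C)*(1/(2*C)) = 1)
R = 9 (R = (1 - 4)**2 = (-3)**2 = 9)
q(n, E) = 81 (q(n, E) = 9**2 = 81)
323 + 14*q(0, 4) = 323 + 14*81 = 323 + 1134 = 1457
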